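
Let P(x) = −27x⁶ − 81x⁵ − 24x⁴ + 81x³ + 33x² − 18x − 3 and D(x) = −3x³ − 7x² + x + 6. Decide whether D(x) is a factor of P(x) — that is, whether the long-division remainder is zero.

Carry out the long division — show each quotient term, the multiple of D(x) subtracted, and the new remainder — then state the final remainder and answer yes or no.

R(x) = −3, so D(x) is not a factor of P(x). no

Step 1: lead(−27x⁶ − 81x⁵ − 24x⁴ + 81x³ + 33x² − 18x − 3) ÷ lead(D) = −27x⁶ ÷ −3x³ = 9x³. Subtract (9x³)·D = −27x⁶ − 63x⁵ + 9x⁴ + 54x³. Remainder: −18x⁵ − 33x⁴ + 27x³ + 33x² − 18x − 3.
Step 2: lead(−18x⁵ − 33x⁴ + 27x³ + 33x² − 18x − 3) ÷ lead(D) = −18x⁵ ÷ −3x³ = 6x². Subtract (6x²)·D = −18x⁵ − 42x⁴ + 6x³ + 36x². Remainder: 9x⁴ + 21x³ − 3x² − 18x − 3.
Step 3: lead(9x⁴ + 21x³ − 3x² − 18x − 3) ÷ lead(D) = 9x⁴ ÷ −3x³ = −3x. Subtract (−3x)·D = 9x⁴ + 21x³ − 3x² − 18x. Remainder: −3.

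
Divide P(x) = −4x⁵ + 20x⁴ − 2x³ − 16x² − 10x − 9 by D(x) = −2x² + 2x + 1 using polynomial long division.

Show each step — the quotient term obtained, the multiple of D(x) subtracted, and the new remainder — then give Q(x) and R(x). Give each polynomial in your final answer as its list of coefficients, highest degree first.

Step 1: lead(−4x⁵ + 20x⁴ − 2x³ − 16x² − 10x − 9) ÷ lead(D) = −4x⁵ ÷ −2x² = 2x³. Subtract (2x³)·D = −4x⁵ + 4x⁴ + 2x³. Remainder: 16x⁴ − 4x³ − 16x² − 10x − 9.
Step 2: lead(16x⁴ − 4x³ − 16x² − 10x − 9) ÷ lead(D) = 16x⁴ ÷ −2x² = −8x². Subtract (−8x²)·D = 16x⁴ − 16x³ − 8x². Remainder: 12x³ − 8x² − 10x − 9.
Step 3: lead(12x³ − 8x² − 10x − 9) ÷ lead(D) = 12x³ ÷ −2x² = −6x. Subtract (−6x)·D = 12x³ − 12x² − 6x. Remainder: 4x² − 4x − 9.
Step 4: lead(4x² − 4x − 9) ÷ lead(D) = 4x² ÷ −2x² = −2. Subtract (−2)·D = 4x² − 4x − 2. Remainder: −7.

Q = [2, -8, -6, -2]; R = [-7]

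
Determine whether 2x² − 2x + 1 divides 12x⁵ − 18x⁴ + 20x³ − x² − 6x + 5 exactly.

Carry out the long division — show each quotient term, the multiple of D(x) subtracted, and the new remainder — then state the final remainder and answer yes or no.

Step 1: lead(12x⁵ − 18x⁴ + 20x³ − x² − 6x + 5) ÷ lead(D) = 12x⁵ ÷ 2x² = 6x³. Subtract (6x³)·D = 12x⁵ − 12x⁴ + 6x³. Remainder: −6x⁴ + 14x³ − x² − 6x + 5.
Step 2: lead(−6x⁴ + 14x³ − x² − 6x + 5) ÷ lead(D) = −6x⁴ ÷ 2x² = −3x². Subtract (−3x²)·D = −6x⁴ + 6x³ − 3x². Remainder: 8x³ + 2x² − 6x + 5.
Step 3: lead(8x³ + 2x² − 6x + 5) ÷ lead(D) = 8x³ ÷ 2x² = 4x. Subtract (4x)·D = 8x³ − 8x² + 4x. Remainder: 10x² − 10x + 5.
Step 4: lead(10x² − 10x + 5) ÷ lead(D) = 10x² ÷ 2x² = 5. Subtract (5)·D = 10x² − 10x + 5. Remainder: 0.

R(x) = 0, so D(x) is a factor of P(x). yes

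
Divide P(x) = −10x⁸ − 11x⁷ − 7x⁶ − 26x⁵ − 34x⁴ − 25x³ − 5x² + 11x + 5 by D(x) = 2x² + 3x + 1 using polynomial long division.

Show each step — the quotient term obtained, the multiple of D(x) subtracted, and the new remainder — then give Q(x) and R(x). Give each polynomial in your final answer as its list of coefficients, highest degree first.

Step 1: lead(−10x⁸ − 11x⁷ − 7x⁶ − 26x⁵ − 34x⁴ − 25x³ − 5x² + 11x + 5) ÷ lead(D) = −10x⁸ ÷ 2x² = −5x⁶. Subtract (−5x⁶)·D = −10x⁸ − 15x⁷ − 5x⁶. Remainder: 4x⁷ − 2x⁶ − 26x⁵ − 34x⁴ − 25x³ − 5x² + 11x + 5.
Step 2: lead(4x⁷ − 2x⁶ − 26x⁵ − 34x⁴ − 25x³ − 5x² + 11x + 5) ÷ lead(D) = 4x⁷ ÷ 2x² = 2x⁵. Subtract (2x⁵)·D = 4x⁷ + 6x⁶ + 2x⁵. Remainder: −8x⁶ − 28x⁵ − 34x⁴ − 25x³ − 5x² + 11x + 5.
Step 3: lead(−8x⁶ − 28x⁵ − 34x⁴ − 25x³ − 5x² + 11x + 5) ÷ lead(D) = −8x⁶ ÷ 2x² = −4x⁴. Subtract (−4x⁴)·D = −8x⁶ − 12x⁵ − 4x⁴. Remainder: −16x⁵ − 30x⁴ − 25x³ − 5x² + 11x + 5.
Step 4: lead(−16x⁵ − 30x⁴ − 25x³ − 5x² + 11x + 5) ÷ lead(D) = −16x⁵ ÷ 2x² = −8x³. Subtract (−8x³)·D = −16x⁵ − 24x⁴ − 8x³. Remainder: −6x⁴ − 17x³ − 5x² + 11x + 5.
Step 5: lead(−6x⁴ − 17x³ − 5x² + 11x + 5) ÷ lead(D) = −6x⁴ ÷ 2x² = −3x². Subtract (−3x²)·D = −6x⁴ − 9x³ − 3x². Remainder: −8x³ − 2x² + 11x + 5.
Step 6: lead(−8x³ − 2x² + 11x + 5) ÷ lead(D) = −8x³ ÷ 2x² = −4x. Subtract (−4x)·D = −8x³ − 12x² − 4x. Remainder: 10x² + 15x + 5.
Step 7: lead(10x² + 15x + 5) ÷ lead(D) = 10x² ÷ 2x² = 5. Subtract (5)·D = 10x² + 15x + 5. Remainder: 0.

Q = [-5, 2, -4, -8, -3, -4, 5]; R = [0]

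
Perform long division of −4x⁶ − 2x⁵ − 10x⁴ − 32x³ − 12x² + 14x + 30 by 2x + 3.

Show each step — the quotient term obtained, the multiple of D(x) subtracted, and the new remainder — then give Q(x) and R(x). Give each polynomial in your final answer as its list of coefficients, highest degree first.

Q = [-2, 2, -8, -4, 0, 7]; R = [9]

Step 1: lead(−4x⁶ − 2x⁵ − 10x⁴ − 32x³ − 12x² + 14x + 30) ÷ lead(D) = −4x⁶ ÷ 2x = −2x⁵. Subtract (−2x⁵)·D = −4x⁶ − 6x⁵. Remainder: 4x⁵ − 10x⁴ − 32x³ − 12x² + 14x + 30.
Step 2: lead(4x⁵ − 10x⁴ − 32x³ − 12x² + 14x + 30) ÷ lead(D) = 4x⁵ ÷ 2x = 2x⁴. Subtract (2x⁴)·D = 4x⁵ + 6x⁴. Remainder: −16x⁴ − 32x³ − 12x² + 14x + 30.
Step 3: lead(−16x⁴ − 32x³ − 12x² + 14x + 30) ÷ lead(D) = −16x⁴ ÷ 2x = −8x³. Subtract (−8x³)·D = −16x⁴ − 24x³. Remainder: −8x³ − 12x² + 14x + 30.
Step 4: lead(−8x³ − 12x² + 14x + 30) ÷ lead(D) = −8x³ ÷ 2x = −4x². Subtract (−4x²)·D = −8x³ − 12x². Remainder: 14x + 30.
Step 5: lead(14x + 30) ÷ lead(D) = 14x ÷ 2x = 7. Subtract (7)·D = 14x + 21. Remainder: 9.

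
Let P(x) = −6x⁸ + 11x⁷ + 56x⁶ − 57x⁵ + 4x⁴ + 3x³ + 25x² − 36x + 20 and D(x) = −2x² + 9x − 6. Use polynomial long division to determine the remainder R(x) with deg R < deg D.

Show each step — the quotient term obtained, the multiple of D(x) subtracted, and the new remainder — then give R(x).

R(x) = 8

Step 1: lead(−6x⁸ + 11x⁷ + 56x⁶ − 57x⁵ + 4x⁴ + 3x³ + 25x² − 36x + 20) ÷ lead(D) = −6x⁸ ÷ −2x² = 3x⁶. Subtract (3x⁶)·D = −6x⁸ + 27x⁷ − 18x⁶. Remainder: −16x⁷ + 74x⁶ − 57x⁵ + 4x⁴ + 3x³ + 25x² − 36x + 20.
Step 2: lead(−16x⁷ + 74x⁶ − 57x⁵ + 4x⁴ + 3x³ + 25x² − 36x + 20) ÷ lead(D) = −16x⁷ ÷ −2x² = 8x⁵. Subtract (8x⁵)·D = −16x⁷ + 72x⁶ − 48x⁵. Remainder: 2x⁶ − 9x⁵ + 4x⁴ + 3x³ + 25x² − 36x + 20.
Step 3: lead(2x⁶ − 9x⁵ + 4x⁴ + 3x³ + 25x² − 36x + 20) ÷ lead(D) = 2x⁶ ÷ −2x² = −x⁴. Subtract (−x⁴)·D = 2x⁶ − 9x⁵ + 6x⁴. Remainder: −2x⁴ + 3x³ + 25x² − 36x + 20.
Step 4: lead(−2x⁴ + 3x³ + 25x² − 36x + 20) ÷ lead(D) = −2x⁴ ÷ −2x² = x². Subtract (x²)·D = −2x⁴ + 9x³ − 6x². Remainder: −6x³ + 31x² − 36x + 20.
Step 5: lead(−6x³ + 31x² − 36x + 20) ÷ lead(D) = −6x³ ÷ −2x² = 3x. Subtract (3x)·D = −6x³ + 27x² − 18x. Remainder: 4x² − 18x + 20.
Step 6: lead(4x² − 18x + 20) ÷ lead(D) = 4x² ÷ −2x² = −2. Subtract (−2)·D = 4x² − 18x + 12. Remainder: 8.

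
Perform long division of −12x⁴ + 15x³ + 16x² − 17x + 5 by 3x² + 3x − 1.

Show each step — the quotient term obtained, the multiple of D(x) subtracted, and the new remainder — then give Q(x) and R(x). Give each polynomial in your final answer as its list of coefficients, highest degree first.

Q = [-4, 9, -5]; R = [7, 0]

Step 1: lead(−12x⁴ + 15x³ + 16x² − 17x + 5) ÷ lead(D) = −12x⁴ ÷ 3x² = −4x². Subtract (−4x²)·D = −12x⁴ − 12x³ + 4x². Remainder: 27x³ + 12x² − 17x + 5.
Step 2: lead(27x³ + 12x² − 17x + 5) ÷ lead(D) = 27x³ ÷ 3x² = 9x. Subtract (9x)·D = 27x³ + 27x² − 9x. Remainder: −15x² − 8x + 5.
Step 3: lead(−15x² − 8x + 5) ÷ lead(D) = −15x² ÷ 3x² = −5. Subtract (−5)·D = −15x² − 15x + 5. Remainder: 7x.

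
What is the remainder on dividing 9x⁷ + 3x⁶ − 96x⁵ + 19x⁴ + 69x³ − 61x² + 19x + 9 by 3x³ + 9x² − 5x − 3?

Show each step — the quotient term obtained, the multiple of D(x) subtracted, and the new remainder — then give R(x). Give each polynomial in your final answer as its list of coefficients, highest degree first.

R = [9, -6]

Step 1: lead(9x⁷ + 3x⁶ − 96x⁵ + 19x⁴ + 69x³ − 61x² + 19x + 9) ÷ lead(D) = 9x⁷ ÷ 3x³ = 3x⁴. Subtract (3x⁴)·D = 9x⁷ + 27x⁶ − 15x⁵ − 9x⁴. Remainder: −24x⁶ − 81x⁵ + 28x⁴ + 69x³ − 61x² + 19x + 9.
Step 2: lead(−24x⁶ − 81x⁵ + 28x⁴ + 69x³ − 61x² + 19x + 9) ÷ lead(D) = −24x⁶ ÷ 3x³ = −8x³. Subtract (−8x³)·D = −24x⁶ − 72x⁵ + 40x⁴ + 24x³. Remainder: −9x⁵ − 12x⁴ + 45x³ − 61x² + 19x + 9.
Step 3: lead(−9x⁵ − 12x⁴ + 45x³ − 61x² + 19x + 9) ÷ lead(D) = −9x⁵ ÷ 3x³ = −3x². Subtract (−3x²)·D = −9x⁵ − 27x⁴ + 15x³ + 9x². Remainder: 15x⁴ + 30x³ − 70x² + 19x + 9.
Step 4: lead(15x⁴ + 30x³ − 70x² + 19x + 9) ÷ lead(D) = 15x⁴ ÷ 3x³ = 5x. Subtract (5x)·D = 15x⁴ + 45x³ − 25x² − 15x. Remainder: −15x³ − 45x² + 34x + 9.
Step 5: lead(−15x³ − 45x² + 34x + 9) ÷ lead(D) = −15x³ ÷ 3x³ = −5. Subtract (−5)·D = −15x³ − 45x² + 25x + 15. Remainder: 9x − 6.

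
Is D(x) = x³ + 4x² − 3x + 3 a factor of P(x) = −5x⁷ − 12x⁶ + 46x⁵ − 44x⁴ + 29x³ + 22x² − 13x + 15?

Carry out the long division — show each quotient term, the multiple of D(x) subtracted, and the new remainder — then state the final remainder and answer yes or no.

R(x) = −2x² + 8x − 3, so D(x) is not a factor of P(x). no

Step 1: lead(−5x⁷ − 12x⁶ + 46x⁵ − 44x⁴ + 29x³ + 22x² − 13x + 15) ÷ lead(D) = −5x⁷ ÷ x³ = −5x⁴. Subtract (−5x⁴)·D = −5x⁷ − 20x⁶ + 15x⁵ − 15x⁴. Remainder: 8x⁶ + 31x⁵ − 29x⁴ + 29x³ + 22x² − 13x + 15.
Step 2: lead(8x⁶ + 31x⁵ − 29x⁴ + 29x³ + 22x² − 13x + 15) ÷ lead(D) = 8x⁶ ÷ x³ = 8x³. Subtract (8x³)·D = 8x⁶ + 32x⁵ − 24x⁴ + 24x³. Remainder: −x⁵ − 5x⁴ + 5x³ + 22x² − 13x + 15.
Step 3: lead(−x⁵ − 5x⁴ + 5x³ + 22x² − 13x + 15) ÷ lead(D) = −x⁵ ÷ x³ = −x². Subtract (−x²)·D = −x⁵ − 4x⁴ + 3x³ − 3x². Remainder: −x⁴ + 2x³ + 25x² − 13x + 15.
Step 4: lead(−x⁴ + 2x³ + 25x² − 13x + 15) ÷ lead(D) = −x⁴ ÷ x³ = −x. Subtract (−x)·D = −x⁴ − 4x³ + 3x² − 3x. Remainder: 6x³ + 22x² − 10x + 15.
Step 5: lead(6x³ + 22x² − 10x + 15) ÷ lead(D) = 6x³ ÷ x³ = 6. Subtract (6)·D = 6x³ + 24x² − 18x + 18. Remainder: −2x² + 8x − 3.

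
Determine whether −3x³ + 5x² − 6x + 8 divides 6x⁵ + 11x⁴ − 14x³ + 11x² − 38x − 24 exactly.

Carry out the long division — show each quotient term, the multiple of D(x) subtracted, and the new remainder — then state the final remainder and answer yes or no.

Step 1: lead(6x⁵ + 11x⁴ − 14x³ + 11x² − 38x − 24) ÷ lead(D) = 6x⁵ ÷ −3x³ = −2x². Subtract (−2x²)·D = 6x⁵ − 10x⁴ + 12x³ − 16x². Remainder: 21x⁴ − 26x³ + 27x² − 38x − 24.
Step 2: lead(21x⁴ − 26x³ + 27x² − 38x − 24) ÷ lead(D) = 21x⁴ ÷ −3x³ = −7x. Subtract (−7x)·D = 21x⁴ − 35x³ + 42x² − 56x. Remainder: 9x³ − 15x² + 18x − 24.
Step 3: lead(9x³ − 15x² + 18x − 24) ÷ lead(D) = 9x³ ÷ −3x³ = −3. Subtract (−3)·D = 9x³ − 15x² + 18x − 24. Remainder: 0.

R(x) = 0, so D(x) is a factor of P(x). yes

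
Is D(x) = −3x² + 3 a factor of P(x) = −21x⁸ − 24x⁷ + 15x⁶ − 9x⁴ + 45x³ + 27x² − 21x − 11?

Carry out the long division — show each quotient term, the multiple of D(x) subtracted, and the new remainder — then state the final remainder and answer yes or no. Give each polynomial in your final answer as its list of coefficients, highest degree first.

Step 1: lead(−21x⁸ − 24x⁷ + 15x⁶ − 9x⁴ + 45x³ + 27x² − 21x − 11) ÷ lead(D) = −21x⁸ ÷ −3x² = 7x⁶. Subtract (7x⁶)·D = −21x⁸ + 21x⁶. Remainder: −24x⁷ − 6x⁶ − 9x⁴ + 45x³ + 27x² − 21x − 11.
Step 2: lead(−24x⁷ − 6x⁶ − 9x⁴ + 45x³ + 27x² − 21x − 11) ÷ lead(D) = −24x⁷ ÷ −3x² = 8x⁵. Subtract (8x⁵)·D = −24x⁷ + 24x⁵. Remainder: −6x⁶ − 24x⁵ − 9x⁴ + 45x³ + 27x² − 21x − 11.
Step 3: lead(−6x⁶ − 24x⁵ − 9x⁴ + 45x³ + 27x² − 21x − 11) ÷ lead(D) = −6x⁶ ÷ −3x² = 2x⁴. Subtract (2x⁴)·D = −6x⁶ + 6x⁴. Remainder: −24x⁵ − 15x⁴ + 45x³ + 27x² − 21x − 11.
Step 4: lead(−24x⁵ − 15x⁴ + 45x³ + 27x² − 21x − 11) ÷ lead(D) = −24x⁵ ÷ −3x² = 8x³. Subtract (8x³)·D = −24x⁵ + 24x³. Remainder: −15x⁴ + 21x³ + 27x² − 21x − 11.
Step 5: lead(−15x⁴ + 21x³ + 27x² − 21x − 11) ÷ lead(D) = −15x⁴ ÷ −3x² = 5x². Subtract (5x²)·D = −15x⁴ + 15x². Remainder: 21x³ + 12x² − 21x − 11.
Step 6: lead(21x³ + 12x² − 21x − 11) ÷ lead(D) = 21x³ ÷ −3x² = −7x. Subtract (−7x)·D = 21x³ − 21x. Remainder: 12x² − 11.
Step 7: lead(12x² − 11) ÷ lead(D) = 12x² ÷ −3x² = −4. Subtract (−4)·D = 12x² − 12. Remainder: 1.

R = [1], so D(x) is not a factor of P(x). no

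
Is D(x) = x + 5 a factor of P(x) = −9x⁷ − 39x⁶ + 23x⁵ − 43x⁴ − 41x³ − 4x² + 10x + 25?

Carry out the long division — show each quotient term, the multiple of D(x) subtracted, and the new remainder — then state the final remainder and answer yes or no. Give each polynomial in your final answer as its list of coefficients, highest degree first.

Step 1: lead(−9x⁷ − 39x⁶ + 23x⁵ − 43x⁴ − 41x³ − 4x² + 10x + 25) ÷ lead(D) = −9x⁷ ÷ x = −9x⁶. Subtract (−9x⁶)·D = −9x⁷ − 45x⁶. Remainder: 6x⁶ + 23x⁵ − 43x⁴ − 41x³ − 4x² + 10x + 25.
Step 2: lead(6x⁶ + 23x⁵ − 43x⁴ − 41x³ − 4x² + 10x + 25) ÷ lead(D) = 6x⁶ ÷ x = 6x⁵. Subtract (6x⁵)·D = 6x⁶ + 30x⁵. Remainder: −7x⁵ − 43x⁴ − 41x³ − 4x² + 10x + 25.
Step 3: lead(−7x⁵ − 43x⁴ − 41x³ − 4x² + 10x + 25) ÷ lead(D) = −7x⁵ ÷ x = −7x⁴. Subtract (−7x⁴)·D = −7x⁵ − 35x⁴. Remainder: −8x⁴ − 41x³ − 4x² + 10x + 25.
Step 4: lead(−8x⁴ − 41x³ − 4x² + 10x + 25) ÷ lead(D) = −8x⁴ ÷ x = −8x³. Subtract (−8x³)·D = −8x⁴ − 40x³. Remainder: −x³ − 4x² + 10x + 25.
Step 5: lead(−x³ − 4x² + 10x + 25) ÷ lead(D) = −x³ ÷ x = −x². Subtract (−x²)·D = −x³ − 5x². Remainder: x² + 10x + 25.
Step 6: lead(x² + 10x + 25) ÷ lead(D) = x² ÷ x = x. Subtract (x)·D = x² + 5x. Remainder: 5x + 25.
Step 7: lead(5x + 25) ÷ lead(D) = 5x ÷ x = 5. Subtract (5)·D = 5x + 25. Remainder: 0.

R = [0], so D(x) is a factor of P(x). yes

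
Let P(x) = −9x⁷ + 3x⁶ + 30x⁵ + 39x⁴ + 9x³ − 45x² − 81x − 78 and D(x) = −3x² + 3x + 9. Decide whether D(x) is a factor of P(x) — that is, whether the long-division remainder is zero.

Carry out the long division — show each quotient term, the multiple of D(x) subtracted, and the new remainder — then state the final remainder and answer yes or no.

Step 1: lead(−9x⁷ + 3x⁶ + 30x⁵ + 39x⁴ + 9x³ − 45x² − 81x − 78) ÷ lead(D) = −9x⁷ ÷ −3x² = 3x⁵. Subtract (3x⁵)·D = −9x⁷ + 9x⁶ + 27x⁵. Remainder: −6x⁶ + 3x⁵ + 39x⁴ + 9x³ − 45x² − 81x − 78.
Step 2: lead(−6x⁶ + 3x⁵ + 39x⁴ + 9x³ − 45x² − 81x − 78) ÷ lead(D) = −6x⁶ ÷ −3x² = 2x⁴. Subtract (2x⁴)·D = −6x⁶ + 6x⁵ + 18x⁴. Remainder: −3x⁵ + 21x⁴ + 9x³ − 45x² − 81x − 78.
Step 3: lead(−3x⁵ + 21x⁴ + 9x³ − 45x² − 81x − 78) ÷ lead(D) = −3x⁵ ÷ −3x² = x³. Subtract (x³)·D = −3x⁵ + 3x⁴ + 9x³. Remainder: 18x⁴ − 45x² − 81x − 78.
Step 4: lead(18x⁴ − 45x² − 81x − 78) ÷ lead(D) = 18x⁴ ÷ −3x² = −6x². Subtract (−6x²)·D = 18x⁴ − 18x³ − 54x². Remainder: 18x³ + 9x² − 81x − 78.
Step 5: lead(18x³ + 9x² − 81x − 78) ÷ lead(D) = 18x³ ÷ −3x² = −6x. Subtract (−6x)·D = 18x³ − 18x² − 54x. Remainder: 27x² − 27x − 78.
Step 6: lead(27x² − 27x − 78) ÷ lead(D) = 27x² ÷ −3x² = −9. Subtract (−9)·D = 27x² − 27x − 81. Remainder: 3.

R(x) = 3, so D(x) is not a factor of P(x). no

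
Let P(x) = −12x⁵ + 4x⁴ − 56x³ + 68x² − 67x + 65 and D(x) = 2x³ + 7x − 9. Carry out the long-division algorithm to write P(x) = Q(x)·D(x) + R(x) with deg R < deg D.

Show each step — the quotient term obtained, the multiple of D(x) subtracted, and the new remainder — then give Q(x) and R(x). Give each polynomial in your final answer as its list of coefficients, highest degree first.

Q = [-6, 2, -7]; R = [2]

Step 1: lead(−12x⁵ + 4x⁴ − 56x³ + 68x² − 67x + 65) ÷ lead(D) = −12x⁵ ÷ 2x³ = −6x². Subtract (−6x²)·D = −12x⁵ − 42x³ + 54x². Remainder: 4x⁴ − 14x³ + 14x² − 67x + 65.
Step 2: lead(4x⁴ − 14x³ + 14x² − 67x + 65) ÷ lead(D) = 4x⁴ ÷ 2x³ = 2x. Subtract (2x)·D = 4x⁴ + 14x² − 18x. Remainder: −14x³ − 49x + 65.
Step 3: lead(−14x³ − 49x + 65) ÷ lead(D) = −14x³ ÷ 2x³ = −7. Subtract (−7)·D = −14x³ − 49x + 63. Remainder: 2.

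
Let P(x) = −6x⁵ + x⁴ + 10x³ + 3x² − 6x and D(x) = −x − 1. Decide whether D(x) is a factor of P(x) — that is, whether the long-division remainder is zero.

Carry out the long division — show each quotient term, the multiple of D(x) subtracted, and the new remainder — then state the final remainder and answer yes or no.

Step 1: lead(−6x⁵ + x⁴ + 10x³ + 3x² − 6x) ÷ lead(D) = −6x⁵ ÷ −x = 6x⁴. Subtract (6x⁴)·D = −6x⁵ − 6x⁴. Remainder: 7x⁴ + 10x³ + 3x² − 6x.
Step 2: lead(7x⁴ + 10x³ + 3x² − 6x) ÷ lead(D) = 7x⁴ ÷ −x = −7x³. Subtract (−7x³)·D = 7x⁴ + 7x³. Remainder: 3x³ + 3x² − 6x.
Step 3: lead(3x³ + 3x² − 6x) ÷ lead(D) = 3x³ ÷ −x = −3x². Subtract (−3x²)·D = 3x³ + 3x². Remainder: −6x.
Step 4: lead(−6x) ÷ lead(D) = −6x ÷ −x = 6. Subtract (6)·D = −6x − 6. Remainder: 6.

R(x) = 6, so D(x) is not a factor of P(x). no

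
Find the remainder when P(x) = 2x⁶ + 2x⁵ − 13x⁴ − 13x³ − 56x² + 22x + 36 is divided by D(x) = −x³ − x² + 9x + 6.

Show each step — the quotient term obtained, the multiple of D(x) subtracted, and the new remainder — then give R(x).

R(x) = −5x² − 2x

Step 1: lead(2x⁶ + 2x⁵ − 13x⁴ − 13x³ − 56x² + 22x + 36) ÷ lead(D) = 2x⁶ ÷ −x³ = −2x³. Subtract (−2x³)·D = 2x⁶ + 2x⁵ − 18x⁴ − 12x³. Remainder: 5x⁴ − x³ − 56x² + 22x + 36.
Step 2: lead(5x⁴ − x³ − 56x² + 22x + 36) ÷ lead(D) = 5x⁴ ÷ −x³ = −5x. Subtract (−5x)·D = 5x⁴ + 5x³ − 45x² − 30x. Remainder: −6x³ − 11x² + 52x + 36.
Step 3: lead(−6x³ − 11x² + 52x + 36) ÷ lead(D) = −6x³ ÷ −x³ = 6. Subtract (6)·D = −6x³ − 6x² + 54x + 36. Remainder: −5x² − 2x.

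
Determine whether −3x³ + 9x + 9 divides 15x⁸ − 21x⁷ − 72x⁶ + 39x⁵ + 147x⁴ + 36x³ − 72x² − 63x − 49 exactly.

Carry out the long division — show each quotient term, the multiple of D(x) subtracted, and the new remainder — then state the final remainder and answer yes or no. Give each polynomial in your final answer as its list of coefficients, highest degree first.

Step 1: lead(15x⁸ − 21x⁷ − 72x⁶ + 39x⁵ + 147x⁴ + 36x³ − 72x² − 63x − 49) ÷ lead(D) = 15x⁸ ÷ −3x³ = −5x⁵. Subtract (−5x⁵)·D = 15x⁸ − 45x⁶ − 45x⁵. Remainder: −21x⁷ − 27x⁶ + 84x⁵ + 147x⁴ + 36x³ − 72x² − 63x − 49.
Step 2: lead(−21x⁷ − 27x⁶ + 84x⁵ + 147x⁴ + 36x³ − 72x² − 63x − 49) ÷ lead(D) = −21x⁷ ÷ −3x³ = 7x⁴. Subtract (7x⁴)·D = −21x⁷ + 63x⁵ + 63x⁴. Remainder: −27x⁶ + 21x⁵ + 84x⁴ + 36x³ − 72x² − 63x − 49.
Step 3: lead(−27x⁶ + 21x⁵ + 84x⁴ + 36x³ − 72x² − 63x − 49) ÷ lead(D) = −27x⁶ ÷ −3x³ = 9x³. Subtract (9x³)·D = −27x⁶ + 81x⁴ + 81x³. Remainder: 21x⁵ + 3x⁴ − 45x³ − 72x² − 63x − 49.
Step 4: lead(21x⁵ + 3x⁴ − 45x³ − 72x² − 63x − 49) ÷ lead(D) = 21x⁵ ÷ −3x³ = −7x². Subtract (−7x²)·D = 21x⁵ − 63x³ − 63x². Remainder: 3x⁴ + 18x³ − 9x² − 63x − 49.
Step 5: lead(3x⁴ + 18x³ − 9x² − 63x − 49) ÷ lead(D) = 3x⁴ ÷ −3x³ = −x. Subtract (−x)·D = 3x⁴ − 9x² − 9x. Remainder: 18x³ − 54x − 49.
Step 6: lead(18x³ − 54x − 49) ÷ lead(D) = 18x³ ÷ −3x³ = −6. Subtract (−6)·D = 18x³ − 54x − 54. Remainder: 5.

R = [5], so D(x) is not a factor of P(x). no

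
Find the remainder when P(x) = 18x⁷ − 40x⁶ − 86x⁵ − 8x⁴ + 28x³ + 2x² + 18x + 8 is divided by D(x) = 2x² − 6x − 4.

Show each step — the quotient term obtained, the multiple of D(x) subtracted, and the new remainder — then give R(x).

Step 1: lead(18x⁷ − 40x⁶ − 86x⁵ − 8x⁴ + 28x³ + 2x² + 18x + 8) ÷ lead(D) = 18x⁷ ÷ 2x² = 9x⁵. Subtract (9x⁵)·D = 18x⁷ − 54x⁶ − 36x⁵. Remainder: 14x⁶ − 50x⁵ − 8x⁴ + 28x³ + 2x² + 18x + 8.
Step 2: lead(14x⁶ − 50x⁵ − 8x⁴ + 28x³ + 2x² + 18x + 8) ÷ lead(D) = 14x⁶ ÷ 2x² = 7x⁴. Subtract (7x⁴)·D = 14x⁶ − 42x⁵ − 28x⁴. Remainder: −8x⁵ + 20x⁴ + 28x³ + 2x² + 18x + 8.
Step 3: lead(−8x⁵ + 20x⁴ + 28x³ + 2x² + 18x + 8) ÷ lead(D) = −8x⁵ ÷ 2x² = −4x³. Subtract (−4x³)·D = −8x⁵ + 24x⁴ + 16x³. Remainder: −4x⁴ + 12x³ + 2x² + 18x + 8.
Step 4: lead(−4x⁴ + 12x³ + 2x² + 18x + 8) ÷ lead(D) = −4x⁴ ÷ 2x² = −2x². Subtract (−2x²)·D = −4x⁴ + 12x³ + 8x². Remainder: −6x² + 18x + 8.
Step 5: lead(−6x² + 18x + 8) ÷ lead(D) = −6x² ÷ 2x² = −3. Subtract (−3)·D = −6x² + 18x + 12. Remainder: −4.

R(x) = −4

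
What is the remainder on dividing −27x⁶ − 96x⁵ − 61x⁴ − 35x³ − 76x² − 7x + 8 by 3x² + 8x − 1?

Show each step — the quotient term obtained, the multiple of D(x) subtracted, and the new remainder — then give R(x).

Step 1: lead(−27x⁶ − 96x⁵ − 61x⁴ − 35x³ − 76x² − 7x + 8) ÷ lead(D) = −27x⁶ ÷ 3x² = −9x⁴. Subtract (−9x⁴)·D = −27x⁶ − 72x⁵ + 9x⁴. Remainder: −24x⁵ − 70x⁴ − 35x³ − 76x² − 7x + 8.
Step 2: lead(−24x⁵ − 70x⁴ − 35x³ − 76x² − 7x + 8) ÷ lead(D) = −24x⁵ ÷ 3x² = −8x³. Subtract (−8x³)·D = −24x⁵ − 64x⁴ + 8x³. Remainder: −6x⁴ − 43x³ − 76x² − 7x + 8.
Step 3: lead(−6x⁴ − 43x³ − 76x² − 7x + 8) ÷ lead(D) = −6x⁴ ÷ 3x² = −2x². Subtract (−2x²)·D = −6x⁴ − 16x³ + 2x². Remainder: −27x³ − 78x² − 7x + 8.
Step 4: lead(−27x³ − 78x² − 7x + 8) ÷ lead(D) = −27x³ ÷ 3x² = −9x. Subtract (−9x)·D = −27x³ − 72x² + 9x. Remainder: −6x² − 16x + 8.
Step 5: lead(−6x² − 16x + 8) ÷ lead(D) = −6x² ÷ 3x² = −2. Subtract (−2)·D = −6x² − 16x + 2. Remainder: 6.

R(x) = 6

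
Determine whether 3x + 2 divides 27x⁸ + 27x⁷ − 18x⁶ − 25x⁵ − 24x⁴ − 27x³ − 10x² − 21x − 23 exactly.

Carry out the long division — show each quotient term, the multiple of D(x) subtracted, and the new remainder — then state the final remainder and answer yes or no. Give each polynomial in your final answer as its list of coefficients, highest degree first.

Step 1: lead(27x⁸ + 27x⁷ − 18x⁶ − 25x⁵ − 24x⁴ − 27x³ − 10x² − 21x − 23) ÷ lead(D) = 27x⁸ ÷ 3x = 9x⁷. Subtract (9x⁷)·D = 27x⁸ + 18x⁷. Remainder: 9x⁷ − 18x⁶ − 25x⁵ − 24x⁴ − 27x³ − 10x² − 21x − 23.
Step 2: lead(9x⁷ − 18x⁶ − 25x⁵ − 24x⁴ − 27x³ − 10x² − 21x − 23) ÷ lead(D) = 9x⁷ ÷ 3x = 3x⁶. Subtract (3x⁶)·D = 9x⁷ + 6x⁶. Remainder: −24x⁶ − 25x⁵ − 24x⁴ − 27x³ − 10x² − 21x − 23.
Step 3: lead(−24x⁶ − 25x⁵ − 24x⁴ − 27x³ − 10x² − 21x − 23) ÷ lead(D) = −24x⁶ ÷ 3x = −8x⁵. Subtract (−8x⁵)·D = −24x⁶ − 16x⁵. Remainder: −9x⁵ − 24x⁴ − 27x³ − 10x² − 21x − 23.
Step 4: lead(−9x⁵ − 24x⁴ − 27x³ − 10x² − 21x − 23) ÷ lead(D) = −9x⁵ ÷ 3x = −3x⁴. Subtract (−3x⁴)·D = −9x⁵ − 6x⁴. Remainder: −18x⁴ − 27x³ − 10x² − 21x − 23.
Step 5: lead(−18x⁴ − 27x³ − 10x² − 21x − 23) ÷ lead(D) = −18x⁴ ÷ 3x = −6x³. Subtract (−6x³)·D = −18x⁴ − 12x³. Remainder: −15x³ − 10x² − 21x − 23.
Step 6: lead(−15x³ − 10x² − 21x − 23) ÷ lead(D) = −15x³ ÷ 3x = −5x². Subtract (−5x²)·D = −15x³ − 10x². Remainder: −21x − 23.
Step 7: lead(−21x − 23) ÷ lead(D) = −21x ÷ 3x = −7. Subtract (−7)·D = −21x − 14. Remainder: −9.

R = [-9], so D(x) is not a factor of P(x). no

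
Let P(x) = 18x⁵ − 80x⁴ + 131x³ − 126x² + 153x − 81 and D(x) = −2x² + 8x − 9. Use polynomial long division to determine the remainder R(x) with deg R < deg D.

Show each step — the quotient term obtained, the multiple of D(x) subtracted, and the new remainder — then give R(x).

Step 1: lead(18x⁵ − 80x⁴ + 131x³ − 126x² + 153x − 81) ÷ lead(D) = 18x⁵ ÷ −2x² = −9x³. Subtract (−9x³)·D = 18x⁵ − 72x⁴ + 81x³. Remainder: −8x⁴ + 50x³ − 126x² + 153x − 81.
Step 2: lead(−8x⁴ + 50x³ − 126x² + 153x − 81) ÷ lead(D) = −8x⁴ ÷ −2x² = 4x². Subtract (4x²)·D = −8x⁴ + 32x³ − 36x². Remainder: 18x³ − 90x² + 153x − 81.
Step 3: lead(18x³ − 90x² + 153x − 81) ÷ lead(D) = 18x³ ÷ −2x² = −9x. Subtract (−9x)·D = 18x³ − 72x² + 81x. Remainder: −18x² + 72x − 81.
Step 4: lead(−18x² + 72x − 81) ÷ lead(D) = −18x² ÷ −2x² = 9. Subtract (9)·D = −18x² + 72x − 81. Remainder: 0.

R(x) = 0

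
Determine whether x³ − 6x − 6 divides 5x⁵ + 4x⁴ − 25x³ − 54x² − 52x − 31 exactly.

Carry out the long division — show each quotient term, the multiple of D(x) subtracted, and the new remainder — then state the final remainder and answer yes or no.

Step 1: lead(5x⁵ + 4x⁴ − 25x³ − 54x² − 52x − 31) ÷ lead(D) = 5x⁵ ÷ x³ = 5x². Subtract (5x²)·D = 5x⁵ − 30x³ − 30x². Remainder: 4x⁴ + 5x³ − 24x² − 52x − 31.
Step 2: lead(4x⁴ + 5x³ − 24x² − 52x − 31) ÷ lead(D) = 4x⁴ ÷ x³ = 4x. Subtract (4x)·D = 4x⁴ − 24x² − 24x. Remainder: 5x³ − 28x − 31.
Step 3: lead(5x³ − 28x − 31) ÷ lead(D) = 5x³ ÷ x³ = 5. Subtract (5)·D = 5x³ − 30x − 30. Remainder: 2x − 1.

R(x) = 2x − 1, so D(x) is not a factor of P(x). no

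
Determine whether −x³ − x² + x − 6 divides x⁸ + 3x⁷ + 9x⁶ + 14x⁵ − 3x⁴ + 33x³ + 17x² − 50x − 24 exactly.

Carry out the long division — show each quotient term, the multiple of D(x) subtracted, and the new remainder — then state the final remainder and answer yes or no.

Step 1: lead(x⁸ + 3x⁷ + 9x⁶ + 14x⁵ − 3x⁴ + 33x³ + 17x² − 50x − 24) ÷ lead(D) = x⁸ ÷ −x³ = −x⁵. Subtract (−x⁵)·D = x⁸ + x⁷ − x⁶ + 6x⁵. Remainder: 2x⁷ + 10x⁶ + 8x⁵ − 3x⁴ + 33x³ + 17x² − 50x − 24.
Step 2: lead(2x⁷ + 10x⁶ + 8x⁵ − 3x⁴ + 33x³ + 17x² − 50x − 24) ÷ lead(D) = 2x⁷ ÷ −x³ = −2x⁴. Subtract (−2x⁴)·D = 2x⁷ + 2x⁶ − 2x⁵ + 12x⁴. Remainder: 8x⁶ + 10x⁵ − 15x⁴ + 33x³ + 17x² − 50x − 24.
Step 3: lead(8x⁶ + 10x⁵ − 15x⁴ + 33x³ + 17x² − 50x − 24) ÷ lead(D) = 8x⁶ ÷ −x³ = −8x³. Subtract (−8x³)·D = 8x⁶ + 8x⁵ − 8x⁴ + 48x³. Remainder: 2x⁵ − 7x⁴ − 15x³ + 17x² − 50x − 24.
Step 4: lead(2x⁵ − 7x⁴ − 15x³ + 17x² − 50x − 24) ÷ lead(D) = 2x⁵ ÷ −x³ = −2x². Subtract (−2x²)·D = 2x⁵ + 2x⁴ − 2x³ + 12x². Remainder: −9x⁴ − 13x³ + 5x² − 50x − 24.
Step 5: lead(−9x⁴ − 13x³ + 5x² − 50x − 24) ÷ lead(D) = −9x⁴ ÷ −x³ = 9x. Subtract (9x)·D = −9x⁴ − 9x³ + 9x² − 54x. Remainder: −4x³ − 4x² + 4x − 24.
Step 6: lead(−4x³ − 4x² + 4x − 24) ÷ lead(D) = −4x³ ÷ −x³ = 4. Subtract (4)·D = −4x³ − 4x² + 4x − 24. Remainder: 0.

R(x) = 0, so D(x) is a factor of P(x). yes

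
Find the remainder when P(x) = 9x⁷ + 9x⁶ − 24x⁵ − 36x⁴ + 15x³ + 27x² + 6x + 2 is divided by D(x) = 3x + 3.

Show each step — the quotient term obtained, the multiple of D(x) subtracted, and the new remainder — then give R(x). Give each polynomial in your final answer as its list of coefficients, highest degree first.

R = [-4]

Step 1: lead(9x⁷ + 9x⁶ − 24x⁵ − 36x⁴ + 15x³ + 27x² + 6x + 2) ÷ lead(D) = 9x⁷ ÷ 3x = 3x⁶. Subtract (3x⁶)·D = 9x⁷ + 9x⁶. Remainder: −24x⁵ − 36x⁴ + 15x³ + 27x² + 6x + 2.
Step 2: lead(−24x⁵ − 36x⁴ + 15x³ + 27x² + 6x + 2) ÷ lead(D) = −24x⁵ ÷ 3x = −8x⁴. Subtract (−8x⁴)·D = −24x⁵ − 24x⁴. Remainder: −12x⁴ + 15x³ + 27x² + 6x + 2.
Step 3: lead(−12x⁴ + 15x³ + 27x² + 6x + 2) ÷ lead(D) = −12x⁴ ÷ 3x = −4x³. Subtract (−4x³)·D = −12x⁴ − 12x³. Remainder: 27x³ + 27x² + 6x + 2.
Step 4: lead(27x³ + 27x² + 6x + 2) ÷ lead(D) = 27x³ ÷ 3x = 9x². Subtract (9x²)·D = 27x³ + 27x². Remainder: 6x + 2.
Step 5: lead(6x + 2) ÷ lead(D) = 6x ÷ 3x = 2. Subtract (2)·D = 6x + 6. Remainder: −4.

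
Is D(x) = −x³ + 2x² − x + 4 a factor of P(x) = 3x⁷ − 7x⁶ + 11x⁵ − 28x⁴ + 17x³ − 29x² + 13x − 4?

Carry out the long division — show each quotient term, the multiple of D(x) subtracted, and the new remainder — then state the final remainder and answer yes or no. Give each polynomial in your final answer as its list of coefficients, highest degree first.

Step 1: lead(3x⁷ − 7x⁶ + 11x⁵ − 28x⁴ + 17x³ − 29x² + 13x − 4) ÷ lead(D) = 3x⁷ ÷ −x³ = −3x⁴. Subtract (−3x⁴)·D = 3x⁷ − 6x⁶ + 3x⁵ − 12x⁴. Remainder: −x⁶ + 8x⁵ − 16x⁴ + 17x³ − 29x² + 13x − 4.
Step 2: lead(−x⁶ + 8x⁵ − 16x⁴ + 17x³ − 29x² + 13x − 4) ÷ lead(D) = −x⁶ ÷ −x³ = x³. Subtract (x³)·D = −x⁶ + 2x⁵ − x⁴ + 4x³. Remainder: 6x⁵ − 15x⁴ + 13x³ − 29x² + 13x − 4.
Step 3: lead(6x⁵ − 15x⁴ + 13x³ − 29x² + 13x − 4) ÷ lead(D) = 6x⁵ ÷ −x³ = −6x². Subtract (−6x²)·D = 6x⁵ − 12x⁴ + 6x³ − 24x². Remainder: −3x⁴ + 7x³ − 5x² + 13x − 4.
Step 4: lead(−3x⁴ + 7x³ − 5x² + 13x − 4) ÷ lead(D) = −3x⁴ ÷ −x³ = 3x. Subtract (3x)·D = −3x⁴ + 6x³ − 3x² + 12x. Remainder: x³ − 2x² + x − 4.
Step 5: lead(x³ − 2x² + x − 4) ÷ lead(D) = x³ ÷ −x³ = −1. Subtract (−1)·D = x³ − 2x² + x − 4. Remainder: 0.

R = [0], so D(x) is a factor of P(x). yes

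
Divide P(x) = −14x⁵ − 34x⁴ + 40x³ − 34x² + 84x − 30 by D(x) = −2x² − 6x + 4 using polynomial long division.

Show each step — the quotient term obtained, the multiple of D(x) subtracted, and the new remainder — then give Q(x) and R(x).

Q(x) = 7x³ − 4x² + 6x − 9; R(x) = 6x + 6

Step 1: lead(−14x⁵ − 34x⁴ + 40x³ − 34x² + 84x − 30) ÷ lead(D) = −14x⁵ ÷ −2x² = 7x³. Subtract (7x³)·D = −14x⁵ − 42x⁴ + 28x³. Remainder: 8x⁴ + 12x³ − 34x² + 84x − 30.
Step 2: lead(8x⁴ + 12x³ − 34x² + 84x − 30) ÷ lead(D) = 8x⁴ ÷ −2x² = −4x². Subtract (−4x²)·D = 8x⁴ + 24x³ − 16x². Remainder: −12x³ − 18x² + 84x − 30.
Step 3: lead(−12x³ − 18x² + 84x − 30) ÷ lead(D) = −12x³ ÷ −2x² = 6x. Subtract (6x)·D = −12x³ − 36x² + 24x. Remainder: 18x² + 60x − 30.
Step 4: lead(18x² + 60x − 30) ÷ lead(D) = 18x² ÷ −2x² = −9. Subtract (−9)·D = 18x² + 54x − 36. Remainder: 6x + 6.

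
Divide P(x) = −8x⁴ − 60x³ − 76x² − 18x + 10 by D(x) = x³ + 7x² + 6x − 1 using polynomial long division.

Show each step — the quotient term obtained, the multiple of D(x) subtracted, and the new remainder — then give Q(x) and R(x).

Step 1: lead(−8x⁴ − 60x³ − 76x² − 18x + 10) ÷ lead(D) = −8x⁴ ÷ x³ = −8x. Subtract (−8x)·D = −8x⁴ − 56x³ − 48x² + 8x. Remainder: −4x³ − 28x² − 26x + 10.
Step 2: lead(−4x³ − 28x² − 26x + 10) ÷ lead(D) = −4x³ ÷ x³ = −4. Subtract (−4)·D = −4x³ − 28x² − 24x + 4. Remainder: −2x + 6.

Q(x) = −8x − 4; R(x) = −2x + 6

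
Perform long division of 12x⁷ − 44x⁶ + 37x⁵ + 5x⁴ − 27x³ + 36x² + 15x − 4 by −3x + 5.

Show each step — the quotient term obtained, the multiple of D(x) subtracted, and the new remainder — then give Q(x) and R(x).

Step 1: lead(12x⁷ − 44x⁶ + 37x⁵ + 5x⁴ − 27x³ + 36x² + 15x − 4) ÷ lead(D) = 12x⁷ ÷ −3x = −4x⁶. Subtract (−4x⁶)·D = 12x⁷ − 20x⁶. Remainder: −24x⁶ + 37x⁵ + 5x⁴ − 27x³ + 36x² + 15x − 4.
Step 2: lead(−24x⁶ + 37x⁵ + 5x⁴ − 27x³ + 36x² + 15x − 4) ÷ lead(D) = −24x⁶ ÷ −3x = 8x⁵. Subtract (8x⁵)·D = −24x⁶ + 40x⁵. Remainder: −3x⁵ + 5x⁴ − 27x³ + 36x² + 15x − 4.
Step 3: lead(−3x⁵ + 5x⁴ − 27x³ + 36x² + 15x − 4) ÷ lead(D) = −3x⁵ ÷ −3x = x⁴. Subtract (x⁴)·D = −3x⁵ + 5x⁴. Remainder: −27x³ + 36x² + 15x − 4.
Step 4: lead(−27x³ + 36x² + 15x − 4) ÷ lead(D) = −27x³ ÷ −3x = 9x². Subtract (9x²)·D = −27x³ + 45x². Remainder: −9x² + 15x − 4.
Step 5: lead(−9x² + 15x − 4) ÷ lead(D) = −9x² ÷ −3x = 3x. Subtract (3x)·D = −9x² + 15x. Remainder: −4.

Q(x) = −4x⁶ + 8x⁵ + x⁴ + 9x² + 3x; R(x) = −4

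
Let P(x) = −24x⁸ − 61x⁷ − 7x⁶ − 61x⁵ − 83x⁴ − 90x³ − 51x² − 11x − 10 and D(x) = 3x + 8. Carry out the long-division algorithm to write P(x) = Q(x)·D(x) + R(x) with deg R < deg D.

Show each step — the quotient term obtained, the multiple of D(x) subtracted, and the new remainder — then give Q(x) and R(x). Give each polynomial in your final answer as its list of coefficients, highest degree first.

Q = [-8, 1, -5, -7, -9, -6, -1, -1]; R = [-2]

Step 1: lead(−24x⁸ − 61x⁷ − 7x⁶ − 61x⁵ − 83x⁴ − 90x³ − 51x² − 11x − 10) ÷ lead(D) = −24x⁸ ÷ 3x = −8x⁷. Subtract (−8x⁷)·D = −24x⁸ − 64x⁷. Remainder: 3x⁷ − 7x⁶ − 61x⁵ − 83x⁴ − 90x³ − 51x² − 11x − 10.
Step 2: lead(3x⁷ − 7x⁶ − 61x⁵ − 83x⁴ − 90x³ − 51x² − 11x − 10) ÷ lead(D) = 3x⁷ ÷ 3x = x⁶. Subtract (x⁶)·D = 3x⁷ + 8x⁶. Remainder: −15x⁶ − 61x⁵ − 83x⁴ − 90x³ − 51x² − 11x − 10.
Step 3: lead(−15x⁶ − 61x⁵ − 83x⁴ − 90x³ − 51x² − 11x − 10) ÷ lead(D) = −15x⁶ ÷ 3x = −5x⁵. Subtract (−5x⁵)·D = −15x⁶ − 40x⁵. Remainder: −21x⁵ − 83x⁴ − 90x³ − 51x² − 11x − 10.
Step 4: lead(−21x⁵ − 83x⁴ − 90x³ − 51x² − 11x − 10) ÷ lead(D) = −21x⁵ ÷ 3x = −7x⁴. Subtract (−7x⁴)·D = −21x⁵ − 56x⁴. Remainder: −27x⁴ − 90x³ − 51x² − 11x − 10.
Step 5: lead(−27x⁴ − 90x³ − 51x² − 11x − 10) ÷ lead(D) = −27x⁴ ÷ 3x = −9x³. Subtract (−9x³)·D = −27x⁴ − 72x³. Remainder: −18x³ − 51x² − 11x − 10.
Step 6: lead(−18x³ − 51x² − 11x − 10) ÷ lead(D) = −18x³ ÷ 3x = −6x². Subtract (−6x²)·D = −18x³ − 48x². Remainder: −3x² − 11x − 10.
Step 7: lead(−3x² − 11x − 10) ÷ lead(D) = −3x² ÷ 3x = −x. Subtract (−x)·D = −3x² − 8x. Remainder: −3x − 10.
Step 8: lead(−3x − 10) ÷ lead(D) = −3x ÷ 3x = −1. Subtract (−1)·D = −3x − 8. Remainder: −2.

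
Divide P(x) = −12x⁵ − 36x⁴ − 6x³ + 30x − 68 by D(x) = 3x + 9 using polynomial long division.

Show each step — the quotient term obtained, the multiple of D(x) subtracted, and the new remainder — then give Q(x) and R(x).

Step 1: lead(−12x⁵ − 36x⁴ − 6x³ + 30x − 68) ÷ lead(D) = −12x⁵ ÷ 3x = −4x⁴. Subtract (−4x⁴)·D = −12x⁵ − 36x⁴. Remainder: −6x³ + 30x − 68.
Step 2: lead(−6x³ + 30x − 68) ÷ lead(D) = −6x³ ÷ 3x = −2x². Subtract (−2x²)·D = −6x³ − 18x². Remainder: 18x² + 30x − 68.
Step 3: lead(18x² + 30x − 68) ÷ lead(D) = 18x² ÷ 3x = 6x. Subtract (6x)·D = 18x² + 54x. Remainder: −24x − 68.
Step 4: lead(−24x − 68) ÷ lead(D) = −24x ÷ 3x = −8. Subtract (−8)·D = −24x − 72. Remainder: 4.

Q(x) = −4x⁴ − 2x² + 6x − 8; R(x) = 4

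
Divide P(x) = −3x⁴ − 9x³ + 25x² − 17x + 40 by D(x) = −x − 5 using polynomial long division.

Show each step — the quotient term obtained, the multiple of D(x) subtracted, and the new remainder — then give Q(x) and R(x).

Q(x) = 3x³ − 6x² + 5x − 8; R(x) = 0

Step 1: lead(−3x⁴ − 9x³ + 25x² − 17x + 40) ÷ lead(D) = −3x⁴ ÷ −x = 3x³. Subtract (3x³)·D = −3x⁴ − 15x³. Remainder: 6x³ + 25x² − 17x + 40.
Step 2: lead(6x³ + 25x² − 17x + 40) ÷ lead(D) = 6x³ ÷ −x = −6x². Subtract (−6x²)·D = 6x³ + 30x². Remainder: −5x² − 17x + 40.
Step 3: lead(−5x² − 17x + 40) ÷ lead(D) = −5x² ÷ −x = 5x. Subtract (5x)·D = −5x² − 25x. Remainder: 8x + 40.
Step 4: lead(8x + 40) ÷ lead(D) = 8x ÷ −x = −8. Subtract (−8)·D = 8x + 40. Remainder: 0.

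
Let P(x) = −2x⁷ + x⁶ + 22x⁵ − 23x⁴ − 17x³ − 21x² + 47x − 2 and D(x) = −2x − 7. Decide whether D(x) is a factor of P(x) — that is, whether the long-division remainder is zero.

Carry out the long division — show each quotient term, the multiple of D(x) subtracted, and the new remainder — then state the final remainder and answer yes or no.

R(x) = 5, so D(x) is not a factor of P(x). no

Step 1: lead(−2x⁷ + x⁶ + 22x⁵ − 23x⁴ − 17x³ − 21x² + 47x − 2) ÷ lead(D) = −2x⁷ ÷ −2x = x⁶. Subtract (x⁶)·D = −2x⁷ − 7x⁶. Remainder: 8x⁶ + 22x⁵ − 23x⁴ − 17x³ − 21x² + 47x − 2.
Step 2: lead(8x⁶ + 22x⁵ − 23x⁴ − 17x³ − 21x² + 47x − 2) ÷ lead(D) = 8x⁶ ÷ −2x = −4x⁵. Subtract (−4x⁵)·D = 8x⁶ + 28x⁵. Remainder: −6x⁵ − 23x⁴ − 17x³ − 21x² + 47x − 2.
Step 3: lead(−6x⁵ − 23x⁴ − 17x³ − 21x² + 47x − 2) ÷ lead(D) = −6x⁵ ÷ −2x = 3x⁴. Subtract (3x⁴)·D = −6x⁵ − 21x⁴. Remainder: −2x⁴ − 17x³ − 21x² + 47x − 2.
Step 4: lead(−2x⁴ − 17x³ − 21x² + 47x − 2) ÷ lead(D) = −2x⁴ ÷ −2x = x³. Subtract (x³)·D = −2x⁴ − 7x³. Remainder: −10x³ − 21x² + 47x − 2.
Step 5: lead(−10x³ − 21x² + 47x − 2) ÷ lead(D) = −10x³ ÷ −2x = 5x². Subtract (5x²)·D = −10x³ − 35x². Remainder: 14x² + 47x − 2.
Step 6: lead(14x² + 47x − 2) ÷ lead(D) = 14x² ÷ −2x = −7x. Subtract (−7x)·D = 14x² + 49x. Remainder: −2x − 2.
Step 7: lead(−2x − 2) ÷ lead(D) = −2x ÷ −2x = 1. Subtract (1)·D = −2x − 7. Remainder: 5.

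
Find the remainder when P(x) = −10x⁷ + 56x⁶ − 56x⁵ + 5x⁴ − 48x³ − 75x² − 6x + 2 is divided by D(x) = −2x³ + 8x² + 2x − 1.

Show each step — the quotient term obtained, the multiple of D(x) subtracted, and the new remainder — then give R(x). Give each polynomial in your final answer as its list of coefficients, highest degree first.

Step 1: lead(−10x⁷ + 56x⁶ − 56x⁵ + 5x⁴ − 48x³ − 75x² − 6x + 2) ÷ lead(D) = −10x⁷ ÷ −2x³ = 5x⁴. Subtract (5x⁴)·D = −10x⁷ + 40x⁶ + 10x⁵ − 5x⁴. Remainder: 16x⁶ − 66x⁵ + 10x⁴ − 48x³ − 75x² − 6x + 2.
Step 2: lead(16x⁶ − 66x⁵ + 10x⁴ − 48x³ − 75x² − 6x + 2) ÷ lead(D) = 16x⁶ ÷ −2x³ = −8x³. Subtract (−8x³)·D = 16x⁶ − 64x⁵ − 16x⁴ + 8x³. Remainder: −2x⁵ + 26x⁴ − 56x³ − 75x² − 6x + 2.
Step 3: lead(−2x⁵ + 26x⁴ − 56x³ − 75x² − 6x + 2) ÷ lead(D) = −2x⁵ ÷ −2x³ = x². Subtract (x²)·D = −2x⁵ + 8x⁴ + 2x³ − x². Remainder: 18x⁴ − 58x³ − 74x² − 6x + 2.
Step 4: lead(18x⁴ − 58x³ − 74x² − 6x + 2) ÷ lead(D) = 18x⁴ ÷ −2x³ = −9x. Subtract (−9x)·D = 18x⁴ − 72x³ − 18x² + 9x. Remainder: 14x³ − 56x² − 15x + 2.
Step 5: lead(14x³ − 56x² − 15x + 2) ÷ lead(D) = 14x³ ÷ −2x³ = −7. Subtract (−7)·D = 14x³ − 56x² − 14x + 7. Remainder: −x − 5.

R = [-1, -5]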